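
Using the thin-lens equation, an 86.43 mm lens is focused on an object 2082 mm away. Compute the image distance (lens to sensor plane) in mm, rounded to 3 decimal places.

90.173 mm

1/dᵢ = 1/f − 1/dₒ = 1/86.43 − 1/2082 = 0.0110897 mm⁻¹.
dᵢ = 1/0.0110897 ≈ 90.1734 mm.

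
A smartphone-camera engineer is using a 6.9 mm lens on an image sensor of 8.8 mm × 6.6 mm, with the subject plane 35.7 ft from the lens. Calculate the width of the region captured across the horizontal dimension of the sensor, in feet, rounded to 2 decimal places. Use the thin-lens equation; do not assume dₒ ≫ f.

dₒ: 35.7 ft × 304.8 mm/ft = 10881.36 mm.
Similar triangles through the lens centre give W/dₒ = w/dᵢ; with 1/f = 1/dₒ + 1/dᵢ this gives W = w·(dₒ − f)/f.
W = 8.8 mm × (10881.4 − 6.9) / 6.9 = 8.8 × 1576.0086 ≈ 13868.876 mm = 13868.876/304.8 ft = 45.5016 ft.

45.50 ft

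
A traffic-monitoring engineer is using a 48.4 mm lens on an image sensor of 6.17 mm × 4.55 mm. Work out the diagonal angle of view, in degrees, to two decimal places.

9.06°

Sensor diagonal = √(6.17² + 4.55²) = √58.7714 ≈ 7.6663 mm.
Angle of view α = 2·arctan(d/2f) with d = 7.6663 mm and f = 48.4 mm.
d/2f = 0.07920; arctan(0.07920) ≈ 4.5282°, so α ≈ 9.0564°.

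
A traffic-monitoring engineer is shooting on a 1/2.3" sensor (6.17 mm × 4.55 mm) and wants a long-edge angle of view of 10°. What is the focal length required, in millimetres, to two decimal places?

From α = 2·arctan(w/2f) we get f = w / (2·tan(α/2)).
With w = 6.17 mm and α/2 = 5°, tan(α/2) ≈ 0.08749, so f ≈ 6.17 / 0.17498 ≈ 35.2617 mm.

35.26 mm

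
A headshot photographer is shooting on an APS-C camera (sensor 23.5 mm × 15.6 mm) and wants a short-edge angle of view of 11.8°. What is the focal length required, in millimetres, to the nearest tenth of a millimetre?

75.5 mm

From α = 2·arctan(h/2f) we get f = h / (2·tan(α/2)).
With h = 15.6 mm and α/2 = 5.9°, tan(α/2) ≈ 0.10334, so f ≈ 15.6 / 0.20668 ≈ 75.4790 mm.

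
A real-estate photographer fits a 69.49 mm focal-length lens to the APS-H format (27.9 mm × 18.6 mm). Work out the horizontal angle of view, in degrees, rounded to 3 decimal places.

Angle of view α = 2·arctan(w/2f) with w = 27.9 mm and f = 69.49 mm.
w/2f = 0.20075; arctan(0.20075) ≈ 11.3512°, so α ≈ 22.7023°.

22.702°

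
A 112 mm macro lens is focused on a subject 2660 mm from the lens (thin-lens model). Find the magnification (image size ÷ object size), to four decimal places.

0.0440×

Thin lens: 1/f = 1/dₒ + 1/dᵢ → 1/dᵢ = 1/112 − 1/2660 = 0.0085526 mm⁻¹, so dᵢ ≈ 116.9231 mm.
Magnification m = dᵢ/dₒ = 116.9231/2660 ≈ 0.04396.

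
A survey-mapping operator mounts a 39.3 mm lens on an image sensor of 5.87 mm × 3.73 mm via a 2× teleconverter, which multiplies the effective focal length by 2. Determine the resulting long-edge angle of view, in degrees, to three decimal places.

Effective focal length f = 39.3 × 2 = 78.6 mm.
α = 2·arctan(5.87 / (2 × 78.6)) = 2·arctan(0.03734) ≈ 4.2770°.

4.277°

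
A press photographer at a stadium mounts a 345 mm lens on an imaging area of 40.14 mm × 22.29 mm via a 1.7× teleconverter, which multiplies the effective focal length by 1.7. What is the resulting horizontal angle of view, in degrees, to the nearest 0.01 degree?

3.92°

Effective focal length f = 345 × 1.7 = 586.5 mm.
α = 2·arctan(40.14 / (2 × 586.5)) = 2·arctan(0.03422) ≈ 3.9198°.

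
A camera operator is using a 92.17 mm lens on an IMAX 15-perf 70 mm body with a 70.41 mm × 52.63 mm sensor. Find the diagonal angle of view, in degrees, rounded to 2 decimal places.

Sensor diagonal = √(70.41² + 52.63²) = √7727.4850 ≈ 87.9061 mm.
Angle of view α = 2·arctan(d/2f) with d = 87.9061 mm and f = 92.17 mm.
d/2f = 0.47687; arctan(0.47687) ≈ 25.4950°, so α ≈ 50.9901°.

50.99°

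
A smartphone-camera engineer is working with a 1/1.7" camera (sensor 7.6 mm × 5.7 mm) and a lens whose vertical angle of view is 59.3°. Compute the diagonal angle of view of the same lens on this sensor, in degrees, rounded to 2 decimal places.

From the vertical AOV: f = 5.7 / (2·tan(29.65°)) = 5.7 / 1.13847 ≈ 5.0067 mm.
Sensor diagonal = √(7.6² + 5.7²) = √90.2500 ≈ 9.5000 mm.
Diagonal AOV = 2·arctan(9.5000 / (2 × 5.0067)) = 2·arctan(0.94872) ≈ 86.9854°.

86.99°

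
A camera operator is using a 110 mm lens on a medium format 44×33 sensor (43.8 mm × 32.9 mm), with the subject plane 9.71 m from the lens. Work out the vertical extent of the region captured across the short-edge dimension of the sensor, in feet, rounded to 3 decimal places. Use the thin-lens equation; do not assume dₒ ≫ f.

9.420 ft

dₒ: 9.71 m = 9710 mm.
Similar triangles through the lens centre give W/dₒ = h/dᵢ; with 1/f = 1/dₒ + 1/dᵢ this gives W = h·(dₒ − f)/f.
W = 32.9 mm × (9710 − 110) / 110 = 32.9 × 87.2727 ≈ 2871.273 mm = 2871.273/304.8 ft = 9.42019 ft.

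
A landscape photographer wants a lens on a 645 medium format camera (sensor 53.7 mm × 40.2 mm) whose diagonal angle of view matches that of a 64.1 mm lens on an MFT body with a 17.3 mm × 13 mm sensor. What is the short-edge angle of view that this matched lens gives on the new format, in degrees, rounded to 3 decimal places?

11.553°

Sensor diagonal = √(17.3² + 13²) = √468.2900 ≈ 21.6400 mm.
Sensor diagonal = √(53.7² + 40.2²) = √4499.7300 ≈ 67.0800 mm.
Equal diagonal AOV ⇒ f₂ = f₁ · 67.0800/21.6400 = 64.1 × 3.09982 ≈ 198.6981 mm.
Short-edge AOV on the new format = 2·arctan(40.2 / (2 × 198.6981)) = 2·arctan(0.10116) ≈ 11.5526°.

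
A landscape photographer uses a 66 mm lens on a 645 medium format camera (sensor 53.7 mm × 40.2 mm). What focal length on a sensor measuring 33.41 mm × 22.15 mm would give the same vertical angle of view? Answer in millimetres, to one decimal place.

Equal angle of view means equal height/f ratio, so f₂ = f₁ · (height₂/height₁) = 66 × 22.15/40.2.
f₂ = 66 × 0.55100 ≈ 36.366 mm.

36.4 mm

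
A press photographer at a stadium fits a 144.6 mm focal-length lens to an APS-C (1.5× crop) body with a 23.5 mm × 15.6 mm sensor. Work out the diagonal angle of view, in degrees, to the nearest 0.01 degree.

Sensor diagonal = √(23.5² + 15.6²) = √795.6100 ≈ 28.2066 mm.
Angle of view α = 2·arctan(d/2f) with d = 28.2066 mm and f = 144.6 mm.
d/2f = 0.09753; arctan(0.09753) ≈ 5.5706°, so α ≈ 11.1412°.

11.14°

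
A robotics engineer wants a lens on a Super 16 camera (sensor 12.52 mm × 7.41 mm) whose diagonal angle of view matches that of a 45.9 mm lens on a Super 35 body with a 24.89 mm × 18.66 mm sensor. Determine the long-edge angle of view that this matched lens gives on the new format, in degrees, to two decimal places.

Sensor diagonal = √(24.89² + 18.66²) = √967.7077 ≈ 31.1080 mm.
Sensor diagonal = √(12.52² + 7.41²) = √211.6585 ≈ 14.5485 mm.
Equal diagonal AOV ⇒ f₂ = f₁ · 14.5485/31.1080 = 45.9 × 0.46768 ≈ 21.4664 mm.
Long-edge AOV on the new format = 2·arctan(12.52 / (2 × 21.4664)) = 2·arctan(0.29162) ≈ 32.5154°.

32.52°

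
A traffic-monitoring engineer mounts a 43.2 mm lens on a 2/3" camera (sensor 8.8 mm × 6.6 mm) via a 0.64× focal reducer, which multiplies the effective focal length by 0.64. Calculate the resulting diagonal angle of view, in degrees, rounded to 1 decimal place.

Effective focal length f = 43.2 × 0.64 = 27.648 mm.
Sensor diagonal = √(8.8² + 6.6²) = √121.0000 ≈ 11.0000 mm.
α = 2·arctan(11.000 / (2 × 27.648)) = 2·arctan(0.19893) ≈ 22.5019°.

22.5°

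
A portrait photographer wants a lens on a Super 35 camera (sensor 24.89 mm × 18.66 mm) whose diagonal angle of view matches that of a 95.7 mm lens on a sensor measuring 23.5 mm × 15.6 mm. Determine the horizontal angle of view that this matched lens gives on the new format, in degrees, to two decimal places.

Sensor diagonal = √(23.5² + 15.6²) = √795.6100 ≈ 28.2066 mm.
Sensor diagonal = √(24.89² + 18.66²) = √967.7077 ≈ 31.1080 mm.
Equal diagonal AOV ⇒ f₂ = f₁ · 31.1080/28.2066 = 95.7 × 1.10286 ≈ 105.5441 mm.
Horizontal AOV on the new format = 2·arctan(24.89 / (2 × 105.5441)) = 2·arctan(0.11791) ≈ 13.4497°.

13.45°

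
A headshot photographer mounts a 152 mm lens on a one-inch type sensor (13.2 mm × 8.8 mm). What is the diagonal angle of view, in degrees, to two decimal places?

5.97°

Sensor diagonal = √(13.2² + 8.8²) = √251.6800 ≈ 15.8644 mm.
Angle of view α = 2·arctan(d/2f) with d = 15.8644 mm and f = 152 mm.
d/2f = 0.05219; arctan(0.05219) ≈ 2.9873°, so α ≈ 5.9746°.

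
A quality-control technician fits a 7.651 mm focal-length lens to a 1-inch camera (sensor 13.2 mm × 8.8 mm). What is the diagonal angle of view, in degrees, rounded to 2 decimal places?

92.07°

Sensor diagonal = √(13.2² + 8.8²) = √251.6800 ≈ 15.8644 mm.
Angle of view α = 2·arctan(d/2f) with d = 15.8644 mm and f = 7.651 mm.
d/2f = 1.03676; arctan(1.03676) ≈ 46.0338°, so α ≈ 92.0677°.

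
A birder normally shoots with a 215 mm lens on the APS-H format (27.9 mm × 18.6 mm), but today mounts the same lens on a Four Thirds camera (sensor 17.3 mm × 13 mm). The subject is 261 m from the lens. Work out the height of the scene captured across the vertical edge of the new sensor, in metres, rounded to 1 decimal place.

The focal length stays 215 mm; the relevant sensor dimension is now h = 13 mm. Object distance dₒ = 261 m = 261000 mm.
Thin-lens field height W = h·(dₒ − f)/f = 13 × (261000 − 215)/215 ≈ 15768.395 mm = 15.7684 m.

15.8 m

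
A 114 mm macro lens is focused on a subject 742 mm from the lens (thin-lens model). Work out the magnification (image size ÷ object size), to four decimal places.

Thin lens: 1/f = 1/dₒ + 1/dᵢ → 1/dᵢ = 1/114 − 1/742 = 0.0074242 mm⁻¹, so dᵢ ≈ 134.6943 mm.
Magnification m = dᵢ/dₒ = 134.6943/742 ≈ 0.18153.

0.1815×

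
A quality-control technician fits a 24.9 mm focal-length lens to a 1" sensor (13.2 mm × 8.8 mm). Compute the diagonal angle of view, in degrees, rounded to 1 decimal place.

35.3°

Sensor diagonal = √(13.2² + 8.8²) = √251.6800 ≈ 15.8644 mm.
Angle of view α = 2·arctan(d/2f) with d = 15.8644 mm and f = 24.9 mm.
d/2f = 0.31856; arctan(0.31856) ≈ 17.6699°, so α ≈ 35.3399°.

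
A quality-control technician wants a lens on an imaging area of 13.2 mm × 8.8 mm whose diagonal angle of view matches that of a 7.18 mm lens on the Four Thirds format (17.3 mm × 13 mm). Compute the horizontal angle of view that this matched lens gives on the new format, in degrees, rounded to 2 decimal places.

102.85°

Sensor diagonal = √(17.3² + 13²) = √468.2900 ≈ 21.6400 mm.
Sensor diagonal = √(13.2² + 8.8²) = √251.6800 ≈ 15.8644 mm.
Equal diagonal AOV ⇒ f₂ = f₁ · 15.8644/21.6400 = 7.18 × 0.73311 ≈ 5.2637 mm.
Horizontal AOV on the new format = 2·arctan(13.2 / (2 × 5.2637)) = 2·arctan(1.25387) ≈ 102.8531°.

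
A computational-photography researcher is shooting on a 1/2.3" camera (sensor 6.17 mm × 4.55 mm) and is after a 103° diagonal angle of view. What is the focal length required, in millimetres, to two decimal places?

3.05 mm

Sensor diagonal = √(6.17² + 4.55²) = √58.7714 ≈ 7.6663 mm.
From α = 2·arctan(d/2f) we get f = d / (2·tan(α/2)).
With d = 7.6663 mm and α/2 = 51.5°, tan(α/2) ≈ 1.25717, so f ≈ 7.6663 / 2.51434 ≈ 3.0490 mm.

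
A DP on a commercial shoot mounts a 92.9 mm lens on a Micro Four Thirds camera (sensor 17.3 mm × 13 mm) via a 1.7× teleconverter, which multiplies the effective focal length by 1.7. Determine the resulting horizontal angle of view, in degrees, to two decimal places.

Effective focal length f = 92.9 × 1.7 = 157.93 mm.
α = 2·arctan(17.3 / (2 × 157.93)) = 2·arctan(0.05477) ≈ 6.2700°.

6.27°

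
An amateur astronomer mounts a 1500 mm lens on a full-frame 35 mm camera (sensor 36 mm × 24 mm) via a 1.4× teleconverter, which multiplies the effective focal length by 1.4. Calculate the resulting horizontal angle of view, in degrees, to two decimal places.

Effective focal length f = 1500 × 1.4 = 2100 mm.
α = 2·arctan(36 / (2 × 2100)) = 2·arctan(0.00857) ≈ 0.9822°.

0.98°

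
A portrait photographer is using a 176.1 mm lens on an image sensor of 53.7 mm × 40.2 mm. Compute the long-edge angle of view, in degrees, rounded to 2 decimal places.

Angle of view α = 2·arctan(w/2f) with w = 53.7 mm and f = 176.1 mm.
w/2f = 0.15247; arctan(0.15247) ≈ 8.6691°, so α ≈ 17.3383°.

17.34°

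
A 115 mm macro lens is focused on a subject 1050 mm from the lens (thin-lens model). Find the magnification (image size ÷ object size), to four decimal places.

Thin lens: 1/f = 1/dₒ + 1/dᵢ → 1/dᵢ = 1/115 − 1/1050 = 0.0077433 mm⁻¹, so dᵢ ≈ 129.1444 mm.
Magnification m = dᵢ/dₒ = 129.1444/1050 ≈ 0.12299.

0.1230×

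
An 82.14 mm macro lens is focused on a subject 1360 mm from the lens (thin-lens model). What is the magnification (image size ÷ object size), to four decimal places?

0.0643×

Thin lens: 1/f = 1/dₒ + 1/dᵢ → 1/dᵢ = 1/82.14 − 1/1360 = 0.0114390 mm⁻¹, so dᵢ ≈ 87.4199 mm.
Magnification m = dᵢ/dₒ = 87.4199/1360 ≈ 0.06428.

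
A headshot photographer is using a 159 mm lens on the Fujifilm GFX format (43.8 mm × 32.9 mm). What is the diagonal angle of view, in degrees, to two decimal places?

19.55°

Sensor diagonal = √(43.8² + 32.9²) = √3000.8500 ≈ 54.7800 mm.
Angle of view α = 2·arctan(d/2f) with d = 54.7800 mm and f = 159 mm.
d/2f = 0.17226; arctan(0.17226) ≈ 9.7741°, so α ≈ 19.5482°.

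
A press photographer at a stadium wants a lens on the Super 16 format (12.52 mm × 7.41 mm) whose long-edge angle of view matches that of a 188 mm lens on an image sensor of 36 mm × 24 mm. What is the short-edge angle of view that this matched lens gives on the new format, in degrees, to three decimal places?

6.487°

Equal long-edge AOV ⇒ f₂ = f₁ · 12.52/36 = 188 × 0.34778 ≈ 65.3822 mm.
Short-edge AOV on the new format = 2·arctan(7.41 / (2 × 65.3822)) = 2·arctan(0.05667) ≈ 6.4866°.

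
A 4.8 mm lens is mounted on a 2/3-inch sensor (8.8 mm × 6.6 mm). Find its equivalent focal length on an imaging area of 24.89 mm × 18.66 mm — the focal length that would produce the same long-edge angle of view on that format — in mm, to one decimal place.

Equal angle of view means equal width/f ratio, so f₂ = f₁ · (width₂/width₁) = 4.8 × 24.89/8.8.
f₂ = 4.8 × 2.82841 ≈ 13.576 mm.

13.6 mm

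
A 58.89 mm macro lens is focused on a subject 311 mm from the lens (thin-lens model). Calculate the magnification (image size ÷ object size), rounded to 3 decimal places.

Thin lens: 1/f = 1/dₒ + 1/dᵢ → 1/dᵢ = 1/58.89 − 1/311 = 0.0137654 mm⁻¹, so dᵢ ≈ 72.6460 mm.
Magnification m = dᵢ/dₒ = 72.6460/311 ≈ 0.23359.

0.234×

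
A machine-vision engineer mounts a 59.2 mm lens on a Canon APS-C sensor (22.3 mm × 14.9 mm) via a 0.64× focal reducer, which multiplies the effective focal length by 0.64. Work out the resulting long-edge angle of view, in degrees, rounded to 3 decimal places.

Effective focal length f = 59.2 × 0.64 = 37.888 mm.
α = 2·arctan(22.3 / (2 × 37.888)) = 2·arctan(0.29429) ≈ 32.7971°.

32.797°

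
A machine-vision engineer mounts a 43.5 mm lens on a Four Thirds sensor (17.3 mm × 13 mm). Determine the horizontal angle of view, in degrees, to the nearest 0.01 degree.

Angle of view α = 2·arctan(w/2f) with w = 17.3 mm and f = 43.5 mm.
w/2f = 0.19885; arctan(0.19885) ≈ 11.2466°, so α ≈ 22.4932°.

22.49°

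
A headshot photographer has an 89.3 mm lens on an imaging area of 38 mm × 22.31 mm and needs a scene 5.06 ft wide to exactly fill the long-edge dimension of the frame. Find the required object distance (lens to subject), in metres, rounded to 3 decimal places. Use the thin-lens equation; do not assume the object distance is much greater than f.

W: 5.06 ft × 304.8 mm/ft = 1542.29 mm.
Magnification m = w/W = dᵢ/dₒ; combined with 1/f = 1/dₒ + 1/dᵢ this gives dₒ = f·(1 + W/w).
dₒ = 89.3 mm × (1 + 1542.29/38) = 89.3 × 41.5865 ≈ 3713.677 mm = 3.71368 m.

3.714 m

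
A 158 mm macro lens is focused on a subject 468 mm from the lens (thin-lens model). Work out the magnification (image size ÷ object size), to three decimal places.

0.510×

Thin lens: 1/f = 1/dₒ + 1/dᵢ → 1/dᵢ = 1/158 − 1/468 = 0.0041924 mm⁻¹, so dᵢ ≈ 238.5290 mm.
Magnification m = dᵢ/dₒ = 238.5290/468 ≈ 0.50968.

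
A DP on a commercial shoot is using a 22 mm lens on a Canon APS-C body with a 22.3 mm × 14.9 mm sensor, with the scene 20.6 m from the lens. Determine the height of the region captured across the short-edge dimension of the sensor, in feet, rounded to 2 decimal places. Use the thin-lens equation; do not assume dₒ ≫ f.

45.72 ft

dₒ: 20.6 m = 20600 mm.
Similar triangles through the lens centre give W/dₒ = h/dᵢ; with 1/f = 1/dₒ + 1/dᵢ this gives W = h·(dₒ − f)/f.
W = 14.9 mm × (20600 − 22) / 22 = 14.9 × 935.3636 ≈ 13936.918 mm = 13936.918/304.8 ft = 45.7248 ft.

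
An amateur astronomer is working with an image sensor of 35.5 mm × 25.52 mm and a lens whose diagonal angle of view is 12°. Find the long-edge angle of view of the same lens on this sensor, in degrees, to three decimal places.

9.756°

Sensor diagonal = √(35.5² + 25.52²) = √1911.5204 ≈ 43.7209 mm.
From the diagonal AOV: f = 43.7209 / (2·tan(6°)) = 43.7209 / 0.21021 ≈ 207.9885 mm.
Long-edge AOV = 2·arctan(35.5 / (2 × 207.9885)) = 2·arctan(0.08534) ≈ 9.7558°.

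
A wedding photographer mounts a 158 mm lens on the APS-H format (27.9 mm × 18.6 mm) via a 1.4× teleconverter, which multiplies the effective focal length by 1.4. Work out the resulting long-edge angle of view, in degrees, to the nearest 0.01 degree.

7.22°

Effective focal length f = 158 × 1.4 = 221.2 mm.
α = 2·arctan(27.9 / (2 × 221.2)) = 2·arctan(0.06307) ≈ 7.2172°.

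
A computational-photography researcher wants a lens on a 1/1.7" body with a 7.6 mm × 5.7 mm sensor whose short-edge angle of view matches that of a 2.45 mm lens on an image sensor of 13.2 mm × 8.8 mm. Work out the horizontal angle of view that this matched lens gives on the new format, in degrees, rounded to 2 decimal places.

134.67°

Equal short-edge AOV ⇒ f₂ = f₁ · 5.7/8.8 = 2.45 × 0.64773 ≈ 1.5869 mm.
Horizontal AOV on the new format = 2·arctan(7.6 / (2 × 1.5869)) = 2·arctan(2.39456) ≈ 134.6678°.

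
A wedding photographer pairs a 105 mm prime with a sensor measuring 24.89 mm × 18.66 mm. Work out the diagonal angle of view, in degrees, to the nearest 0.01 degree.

16.85°

Sensor diagonal = √(24.89² + 18.66²) = √967.7077 ≈ 31.1080 mm.
Angle of view α = 2·arctan(d/2f) with d = 31.1080 mm and f = 105 mm.
d/2f = 0.14813; arctan(0.14813) ≈ 8.4261°, so α ≈ 16.8523°.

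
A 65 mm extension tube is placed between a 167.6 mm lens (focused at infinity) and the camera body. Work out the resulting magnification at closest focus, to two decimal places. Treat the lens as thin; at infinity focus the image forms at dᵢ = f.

The tube moves the image plane from f to f + e, so dᵢ = 167.6 + 65 = 232.6 mm. Focus is achieved when 1/f = 1/dₒ + 1/dᵢ, giving dₒ = 1/(1/f − 1/(f+e)).
Magnification m = dᵢ/dₒ = (f+e)·(1/f − 1/(f+e)) = e/f = 65/167.6 ≈ 0.3878.

0.39×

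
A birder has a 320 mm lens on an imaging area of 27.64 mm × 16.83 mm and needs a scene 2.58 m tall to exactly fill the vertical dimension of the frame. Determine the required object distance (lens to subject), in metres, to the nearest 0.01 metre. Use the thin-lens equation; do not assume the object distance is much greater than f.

49.38 m

W: 2.58 m = 2580 mm.
Magnification m = h/W = dᵢ/dₒ; combined with 1/f = 1/dₒ + 1/dᵢ this gives dₒ = f·(1 + W/h).
dₒ = 320 mm × (1 + 2580/16.83) = 320 × 154.2977 ≈ 49375.258 mm = 49.3753 m.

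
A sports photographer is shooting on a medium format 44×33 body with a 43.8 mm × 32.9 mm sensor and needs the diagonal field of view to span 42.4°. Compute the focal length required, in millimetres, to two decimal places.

Sensor diagonal = √(43.8² + 32.9²) = √3000.8500 ≈ 54.7800 mm.
From α = 2·arctan(d/2f) we get f = d / (2·tan(α/2)).
With d = 54.7800 mm and α/2 = 21.2°, tan(α/2) ≈ 0.38787, so f ≈ 54.7800 / 0.77575 ≈ 70.6157 mm.

70.62 mm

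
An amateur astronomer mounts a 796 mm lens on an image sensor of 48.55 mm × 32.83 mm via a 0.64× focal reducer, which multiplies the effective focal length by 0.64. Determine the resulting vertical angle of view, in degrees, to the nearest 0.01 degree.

Effective focal length f = 796 × 0.64 = 509.44 mm.
α = 2·arctan(32.83 / (2 × 509.44)) = 2·arctan(0.03222) ≈ 3.6911°.

3.69°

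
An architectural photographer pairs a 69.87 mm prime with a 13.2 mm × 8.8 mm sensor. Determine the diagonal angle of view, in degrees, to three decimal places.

Sensor diagonal = √(13.2² + 8.8²) = √251.6800 ≈ 15.8644 mm.
Angle of view α = 2·arctan(d/2f) with d = 15.8644 mm and f = 69.87 mm.
d/2f = 0.11353; arctan(0.11353) ≈ 6.4770°, so α ≈ 12.9539°.

12.954°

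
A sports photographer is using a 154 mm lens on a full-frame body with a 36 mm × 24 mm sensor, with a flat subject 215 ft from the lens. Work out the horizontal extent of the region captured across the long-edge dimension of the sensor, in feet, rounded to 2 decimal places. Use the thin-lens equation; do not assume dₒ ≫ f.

50.14 ft

dₒ: 215 ft × 304.8 mm/ft = 65532.00 mm.
Similar triangles through the lens centre give W/dₒ = w/dᵢ; with 1/f = 1/dₒ + 1/dᵢ this gives W = w·(dₒ − f)/f.
W = 36 mm × (65532 − 154) / 154 = 36 × 424.5325 ≈ 15283.168 mm = 15283.168/304.8 ft = 50.1416 ft.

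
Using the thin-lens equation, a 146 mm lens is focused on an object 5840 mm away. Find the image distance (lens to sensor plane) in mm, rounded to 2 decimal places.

1/dᵢ = 1/f − 1/dₒ = 1/146 − 1/5840 = 0.0066781 mm⁻¹.
dᵢ = 1/0.0066781 ≈ 149.7436 mm.

149.74 mm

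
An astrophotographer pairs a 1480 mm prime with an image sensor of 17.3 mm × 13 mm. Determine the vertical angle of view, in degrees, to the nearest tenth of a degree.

Angle of view α = 2·arctan(h/2f) with h = 13 mm and f = 1480 mm.
h/2f = 0.00439; arctan(0.00439) ≈ 0.2516°, so α ≈ 0.5033°.

0.5°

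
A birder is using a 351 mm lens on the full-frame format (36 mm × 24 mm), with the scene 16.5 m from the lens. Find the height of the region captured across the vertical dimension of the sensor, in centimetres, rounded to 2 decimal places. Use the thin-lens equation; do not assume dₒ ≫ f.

dₒ: 16.5 m = 16500 mm.
Similar triangles through the lens centre give W/dₒ = h/dᵢ; with 1/f = 1/dₒ + 1/dᵢ this gives W = h·(dₒ − f)/f.
W = 24 mm × (16500 − 351) / 351 = 24 × 46.0085 ≈ 1104.205 mm = 110.421 cm.

110.42 cm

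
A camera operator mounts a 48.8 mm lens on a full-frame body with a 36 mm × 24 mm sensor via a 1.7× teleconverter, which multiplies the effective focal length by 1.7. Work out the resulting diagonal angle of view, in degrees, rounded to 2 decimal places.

29.23°

Effective focal length f = 48.8 × 1.7 = 82.96 mm.
Sensor diagonal = √(36² + 24²) = √1872.0000 ≈ 43.2666 mm.
α = 2·arctan(43.267 / (2 × 82.96)) = 2·arctan(0.26077) ≈ 29.2308°.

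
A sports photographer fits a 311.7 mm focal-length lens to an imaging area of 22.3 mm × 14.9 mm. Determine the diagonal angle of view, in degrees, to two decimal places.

4.93°

Sensor diagonal = √(22.3² + 14.9²) = √719.3000 ≈ 26.8198 mm.
Angle of view α = 2·arctan(d/2f) with d = 26.8198 mm and f = 311.7 mm.
d/2f = 0.04302; arctan(0.04302) ≈ 2.4634°, so α ≈ 4.9269°.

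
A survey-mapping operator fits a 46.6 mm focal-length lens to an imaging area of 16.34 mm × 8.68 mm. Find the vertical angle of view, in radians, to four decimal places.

Angle of view α = 2·arctan(h/2f) with h = 8.68 mm and f = 46.6 mm.
h/2f = 0.09313; arctan(0.09313) ≈ 0.0929 rad, so α ≈ 0.1857 rad.

0.1857 rad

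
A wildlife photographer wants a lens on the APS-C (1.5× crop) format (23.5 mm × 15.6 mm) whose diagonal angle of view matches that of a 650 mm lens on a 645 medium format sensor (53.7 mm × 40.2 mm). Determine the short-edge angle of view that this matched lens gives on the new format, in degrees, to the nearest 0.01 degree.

Sensor diagonal = √(53.7² + 40.2²) = √4499.7300 ≈ 67.0800 mm.
Sensor diagonal = √(23.5² + 15.6²) = √795.6100 ≈ 28.2066 mm.
Equal diagonal AOV ⇒ f₂ = f₁ · 28.2066/67.0800 = 650 × 0.42049 ≈ 273.3193 mm.
Short-edge AOV on the new format = 2·arctan(15.6 / (2 × 273.3193)) = 2·arctan(0.02854) ≈ 3.2693°.

3.27°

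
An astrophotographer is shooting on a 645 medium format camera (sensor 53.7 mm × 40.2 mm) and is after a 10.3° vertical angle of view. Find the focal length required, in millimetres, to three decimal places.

From α = 2·arctan(h/2f) we get f = h / (2·tan(α/2)).
With h = 40.2 mm and α/2 = 5.15°, tan(α/2) ≈ 0.09013, so f ≈ 40.2 / 0.18025 ≈ 223.0179 mm.

223.018 mm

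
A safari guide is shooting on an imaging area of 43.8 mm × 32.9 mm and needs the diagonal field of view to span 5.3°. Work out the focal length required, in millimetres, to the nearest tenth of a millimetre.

591.8 mm

Sensor diagonal = √(43.8² + 32.9²) = √3000.8500 ≈ 54.7800 mm.
From α = 2·arctan(d/2f) we get f = d / (2·tan(α/2)).
With d = 54.7800 mm and α/2 = 2.65°, tan(α/2) ≈ 0.04628, so f ≈ 54.7800 / 0.09257 ≈ 591.7784 mm.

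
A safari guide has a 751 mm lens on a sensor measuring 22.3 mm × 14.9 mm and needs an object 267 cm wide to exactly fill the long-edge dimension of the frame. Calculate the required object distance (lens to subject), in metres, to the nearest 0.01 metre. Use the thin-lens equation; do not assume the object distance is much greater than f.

90.67 m

W: 267 cm = 2670 mm.
Magnification m = w/W = dᵢ/dₒ; combined with 1/f = 1/dₒ + 1/dᵢ this gives dₒ = f·(1 + W/w).
dₒ = 751 mm × (1 + 2670/22.3) = 751 × 120.7309 ≈ 90668.937 mm = 90.6689 m.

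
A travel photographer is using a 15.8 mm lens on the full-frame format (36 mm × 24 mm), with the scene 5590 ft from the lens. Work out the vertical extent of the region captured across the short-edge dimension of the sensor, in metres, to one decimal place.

dₒ: 5590 ft × 304.8 mm/ft = 1703831.95 mm.
Similar triangles through the lens centre give W/dₒ = h/dᵢ; with 1/f = 1/dₒ + 1/dᵢ this gives W = h·(dₒ − f)/f.
W = 24 mm × (1.70383e+06 − 15.8) / 15.8 = 24 × 107836.4649 ≈ 2588075.158 mm = 2588.08 m.

2588.1 m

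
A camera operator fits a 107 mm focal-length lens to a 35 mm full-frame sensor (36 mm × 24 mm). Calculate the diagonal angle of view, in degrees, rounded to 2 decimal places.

Sensor diagonal = √(36² + 24²) = √1872.0000 ≈ 43.2666 mm.
Angle of view α = 2·arctan(d/2f) with d = 43.2666 mm and f = 107 mm.
d/2f = 0.20218; arctan(0.20218) ≈ 11.4300°, so α ≈ 22.8600°.

22.86°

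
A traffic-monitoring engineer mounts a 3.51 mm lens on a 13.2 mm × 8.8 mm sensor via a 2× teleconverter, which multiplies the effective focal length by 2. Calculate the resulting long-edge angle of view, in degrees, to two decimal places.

86.47°

Effective focal length f = 3.51 × 2 = 7.02 mm.
α = 2·arctan(13.2 / (2 × 7.02)) = 2·arctan(0.94017) ≈ 86.4675°.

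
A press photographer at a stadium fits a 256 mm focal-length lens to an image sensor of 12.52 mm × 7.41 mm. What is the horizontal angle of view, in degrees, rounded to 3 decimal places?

2.802°

Angle of view α = 2·arctan(w/2f) with w = 12.52 mm and f = 256 mm.
w/2f = 0.02445; arctan(0.02445) ≈ 1.4008°, so α ≈ 2.8016°.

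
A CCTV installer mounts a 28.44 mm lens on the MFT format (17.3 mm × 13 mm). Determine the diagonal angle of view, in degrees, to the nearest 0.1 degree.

41.7°

Sensor diagonal = √(17.3² + 13²) = √468.2900 ≈ 21.6400 mm.
Angle of view α = 2·arctan(d/2f) with d = 21.6400 mm and f = 28.44 mm.
d/2f = 0.38045; arctan(0.38045) ≈ 20.8293°, so α ≈ 41.6587°.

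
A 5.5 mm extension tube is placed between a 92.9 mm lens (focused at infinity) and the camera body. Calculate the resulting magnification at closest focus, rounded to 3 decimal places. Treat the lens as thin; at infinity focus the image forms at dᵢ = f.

The tube moves the image plane from f to f + e, so dᵢ = 92.9 + 5.5 = 98.4 mm. Focus is achieved when 1/f = 1/dₒ + 1/dᵢ, giving dₒ = 1/(1/f − 1/(f+e)).
Magnification m = dᵢ/dₒ = (f+e)·(1/f − 1/(f+e)) = e/f = 5.5/92.9 ≈ 0.0592.

0.059×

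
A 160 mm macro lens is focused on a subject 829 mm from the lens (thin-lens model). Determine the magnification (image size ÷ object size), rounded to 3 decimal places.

0.239×

Thin lens: 1/f = 1/dₒ + 1/dᵢ → 1/dᵢ = 1/160 − 1/829 = 0.0050437 mm⁻¹, so dᵢ ≈ 198.2661 mm.
Magnification m = dᵢ/dₒ = 198.2661/829 ≈ 0.23916.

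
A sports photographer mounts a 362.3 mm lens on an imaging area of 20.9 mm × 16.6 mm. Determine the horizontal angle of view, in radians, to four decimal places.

0.0577 rad

Angle of view α = 2·arctan(w/2f) with w = 20.9 mm and f = 362.3 mm.
w/2f = 0.02884; arctan(0.02884) ≈ 0.0288 rad, so α ≈ 0.0577 rad.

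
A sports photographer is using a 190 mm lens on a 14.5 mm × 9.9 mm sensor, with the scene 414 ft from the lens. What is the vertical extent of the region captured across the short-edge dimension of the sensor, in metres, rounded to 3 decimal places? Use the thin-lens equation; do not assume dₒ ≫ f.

dₒ: 414 ft × 304.8 mm/ft = 126187.20 mm.
Similar triangles through the lens centre give W/dₒ = h/dᵢ; with 1/f = 1/dₒ + 1/dᵢ this gives W = h·(dₒ − f)/f.
W = 9.9 mm × (126187 − 190) / 190 = 9.9 × 663.1431 ≈ 6565.117 mm = 6.56512 m.

6.565 m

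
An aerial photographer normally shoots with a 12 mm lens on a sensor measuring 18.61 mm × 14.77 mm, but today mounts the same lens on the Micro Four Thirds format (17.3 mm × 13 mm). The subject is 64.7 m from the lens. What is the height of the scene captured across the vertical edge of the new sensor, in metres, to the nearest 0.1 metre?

70.1 m

The focal length stays 12 mm; the relevant sensor dimension is now h = 13 mm. Object distance dₒ = 64.7 m = 64700 mm.
Thin-lens field height W = h·(dₒ − f)/f = 13 × (64700 − 12)/12 ≈ 70078.667 mm = 70.0787 m.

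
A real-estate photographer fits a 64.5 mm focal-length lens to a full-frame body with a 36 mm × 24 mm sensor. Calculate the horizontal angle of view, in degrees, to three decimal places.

Angle of view α = 2·arctan(w/2f) with w = 36 mm and f = 64.5 mm.
w/2f = 0.27907; arctan(0.27907) ≈ 15.5928°, so α ≈ 31.1856°.

31.186°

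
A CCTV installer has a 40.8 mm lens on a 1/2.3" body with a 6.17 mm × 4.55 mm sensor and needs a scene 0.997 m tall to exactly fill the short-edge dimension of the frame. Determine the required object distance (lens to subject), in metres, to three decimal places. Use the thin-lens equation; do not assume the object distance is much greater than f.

W: 0.997 m = 997 mm.
Magnification m = h/W = dᵢ/dₒ; combined with 1/f = 1/dₒ + 1/dᵢ this gives dₒ = f·(1 + W/h).
dₒ = 40.8 mm × (1 + 997/4.55) = 40.8 × 220.1209 ≈ 8980.932 mm = 8.98093 m.

8.981 m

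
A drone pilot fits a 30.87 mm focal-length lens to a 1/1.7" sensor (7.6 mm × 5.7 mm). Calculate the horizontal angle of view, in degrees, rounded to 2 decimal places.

14.04°

Angle of view α = 2·arctan(w/2f) with w = 7.6 mm and f = 30.87 mm.
w/2f = 0.12310; arctan(0.12310) ≈ 7.0176°, so α ≈ 14.0353°.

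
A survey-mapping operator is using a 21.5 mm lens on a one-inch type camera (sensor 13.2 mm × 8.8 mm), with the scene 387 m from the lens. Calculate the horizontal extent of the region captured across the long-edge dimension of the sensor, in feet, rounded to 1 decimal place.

779.5 ft

dₒ: 387 m = 387000 mm.
Similar triangles through the lens centre give W/dₒ = w/dᵢ; with 1/f = 1/dₒ + 1/dᵢ this gives W = w·(dₒ − f)/f.
W = 13.2 mm × (387000 − 21.5) / 21.5 = 13.2 × 17999.0000 ≈ 237586.800 mm = 237586.800/304.8 ft = 779.484 ft.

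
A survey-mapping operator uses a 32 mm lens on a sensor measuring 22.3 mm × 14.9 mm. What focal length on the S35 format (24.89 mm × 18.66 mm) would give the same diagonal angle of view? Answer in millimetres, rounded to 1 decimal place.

37.1 mm

Sensor diagonal = √(22.3² + 14.9²) = √719.3000 ≈ 26.8198 mm.
Sensor diagonal = √(24.89² + 18.66²) = √967.7077 ≈ 31.1080 mm.
Equal angle of view means equal diagonal/f ratio, so f₂ = f₁ · (diagonal₂/diagonal₁) = 32 × 31.1080/26.8198.
f₂ = 32 × 1.15989 ≈ 37.117 mm.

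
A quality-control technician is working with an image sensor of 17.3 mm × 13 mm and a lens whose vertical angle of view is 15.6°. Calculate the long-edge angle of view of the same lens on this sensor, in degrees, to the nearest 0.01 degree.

From the vertical AOV: f = 13 / (2·tan(7.8°)) = 13 / 0.27397 ≈ 47.4512 mm.
Long-edge AOV = 2·arctan(17.3 / (2 × 47.4512)) = 2·arctan(0.18229) ≈ 20.6623°.

20.66°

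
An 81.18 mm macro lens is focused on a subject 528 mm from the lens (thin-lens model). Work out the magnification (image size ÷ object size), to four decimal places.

Thin lens: 1/f = 1/dₒ + 1/dᵢ → 1/dᵢ = 1/81.18 − 1/528 = 0.0104244 mm⁻¹, so dᵢ ≈ 95.9291 mm.
Magnification m = dᵢ/dₒ = 95.9291/528 ≈ 0.18168.

0.1817×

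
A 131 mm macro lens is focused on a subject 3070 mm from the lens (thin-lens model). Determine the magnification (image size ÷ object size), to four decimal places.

Thin lens: 1/f = 1/dₒ + 1/dᵢ → 1/dᵢ = 1/131 − 1/3070 = 0.0073079 mm⁻¹, so dᵢ ≈ 136.8391 mm.
Magnification m = dᵢ/dₒ = 136.8391/3070 ≈ 0.04457.

0.0446×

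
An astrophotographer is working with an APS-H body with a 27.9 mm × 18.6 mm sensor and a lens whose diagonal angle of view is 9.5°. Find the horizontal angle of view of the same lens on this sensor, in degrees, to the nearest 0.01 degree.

7.91°

Sensor diagonal = √(27.9² + 18.6²) = √1124.3700 ≈ 33.5316 mm.
From the diagonal AOV: f = 33.5316 / (2·tan(4.75°)) = 33.5316 / 0.16619 ≈ 201.7702 mm.
Horizontal AOV = 2·arctan(27.9 / (2 × 201.7702)) = 2·arctan(0.06914) ≈ 7.9100°.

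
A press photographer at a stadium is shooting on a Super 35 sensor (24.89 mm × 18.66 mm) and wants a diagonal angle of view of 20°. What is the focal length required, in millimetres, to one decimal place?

Sensor diagonal = √(24.89² + 18.66²) = √967.7077 ≈ 31.1080 mm.
From α = 2·arctan(d/2f) we get f = d / (2·tan(α/2)).
With d = 31.1080 mm and α/2 = 10°, tan(α/2) ≈ 0.17633, so f ≈ 31.1080 / 0.35265 ≈ 88.2111 mm.

88.2 mm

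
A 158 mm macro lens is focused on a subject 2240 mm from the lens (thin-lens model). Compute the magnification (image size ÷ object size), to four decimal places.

0.0759×

Thin lens: 1/f = 1/dₒ + 1/dᵢ → 1/dᵢ = 1/158 − 1/2240 = 0.0058827 mm⁻¹, so dᵢ ≈ 169.9904 mm.
Magnification m = dᵢ/dₒ = 169.9904/2240 ≈ 0.07589.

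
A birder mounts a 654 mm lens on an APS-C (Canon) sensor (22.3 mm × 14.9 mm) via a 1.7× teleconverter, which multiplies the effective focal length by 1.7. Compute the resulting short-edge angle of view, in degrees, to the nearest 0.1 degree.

0.8°

Effective focal length f = 654 × 1.7 = 1111.8 mm.
α = 2·arctan(14.9 / (2 × 1111.8)) = 2·arctan(0.00670) ≈ 0.7678°.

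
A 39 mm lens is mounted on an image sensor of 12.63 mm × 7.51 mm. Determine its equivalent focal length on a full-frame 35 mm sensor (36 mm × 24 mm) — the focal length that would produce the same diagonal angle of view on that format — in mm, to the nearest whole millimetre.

Sensor diagonal = √(12.63² + 7.51²) = √215.9170 ≈ 14.6941 mm.
Sensor diagonal = √(36² + 24²) = √1872.0000 ≈ 43.2666 mm.
Equal angle of view means equal diagonal/f ratio, so f₂ = f₁ · (diagonal₂/diagonal₁) = 39 × 43.2666/14.6941.
f₂ = 39 × 2.94449 ≈ 114.835 mm.

115 mm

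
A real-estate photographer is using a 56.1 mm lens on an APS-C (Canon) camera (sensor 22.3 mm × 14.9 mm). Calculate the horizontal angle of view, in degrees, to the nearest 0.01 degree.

22.48°

Angle of view α = 2·arctan(w/2f) with w = 22.3 mm and f = 56.1 mm.
w/2f = 0.19875; arctan(0.19875) ≈ 11.2412°, so α ≈ 22.4823°.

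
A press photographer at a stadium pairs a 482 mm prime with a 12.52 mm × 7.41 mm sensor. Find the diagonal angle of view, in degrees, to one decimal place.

Sensor diagonal = √(12.52² + 7.41²) = √211.6585 ≈ 14.5485 mm.
Angle of view α = 2·arctan(d/2f) with d = 14.5485 mm and f = 482 mm.
d/2f = 0.01509; arctan(0.01509) ≈ 0.8646°, so α ≈ 1.7293°.

1.7°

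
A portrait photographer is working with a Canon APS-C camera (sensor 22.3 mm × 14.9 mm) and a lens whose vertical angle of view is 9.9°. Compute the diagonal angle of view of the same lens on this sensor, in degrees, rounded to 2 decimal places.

From the vertical AOV: f = 14.9 / (2·tan(4.95°)) = 14.9 / 0.17322 ≈ 86.0184 mm.
Sensor diagonal = √(22.3² + 14.9²) = √719.3000 ≈ 26.8198 mm.
Diagonal AOV = 2·arctan(26.8198 / (2 × 86.0184)) = 2·arctan(0.15590) ≈ 17.7217°.

17.72°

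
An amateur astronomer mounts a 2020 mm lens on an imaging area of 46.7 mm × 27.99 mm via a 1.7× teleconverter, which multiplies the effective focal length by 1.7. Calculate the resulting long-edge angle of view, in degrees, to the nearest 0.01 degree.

Effective focal length f = 2020 × 1.7 = 3434 mm.
α = 2·arctan(46.7 / (2 × 3434)) = 2·arctan(0.00680) ≈ 0.7792°.

0.78°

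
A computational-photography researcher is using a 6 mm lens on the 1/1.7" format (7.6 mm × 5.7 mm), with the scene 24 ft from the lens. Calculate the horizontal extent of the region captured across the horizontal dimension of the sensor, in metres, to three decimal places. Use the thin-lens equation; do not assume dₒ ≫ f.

9.258 m

dₒ: 24 ft × 304.8 mm/ft = 7315.20 mm.
Similar triangles through the lens centre give W/dₒ = w/dᵢ; with 1/f = 1/dₒ + 1/dᵢ this gives W = w·(dₒ − f)/f.
W = 7.6 mm × (7315.2 − 6) / 6 = 7.6 × 1218.2000 ≈ 9258.320 mm = 9.25832 m.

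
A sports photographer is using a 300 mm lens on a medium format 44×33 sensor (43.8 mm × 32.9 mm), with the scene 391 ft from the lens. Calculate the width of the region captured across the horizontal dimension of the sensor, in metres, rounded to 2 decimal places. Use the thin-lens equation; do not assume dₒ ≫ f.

dₒ: 391 ft × 304.8 mm/ft = 119176.80 mm.
Similar triangles through the lens centre give W/dₒ = w/dᵢ; with 1/f = 1/dₒ + 1/dᵢ this gives W = w·(dₒ − f)/f.
W = 43.8 mm × (119177 − 300) / 300 = 43.8 × 396.2560 ≈ 17356.012 mm = 17.356 m.

17.36 m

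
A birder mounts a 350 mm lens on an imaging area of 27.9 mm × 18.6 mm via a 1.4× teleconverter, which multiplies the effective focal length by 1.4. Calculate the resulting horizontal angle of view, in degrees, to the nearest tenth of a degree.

Effective focal length f = 350 × 1.4 = 490 mm.
α = 2·arctan(27.9 / (2 × 490)) = 2·arctan(0.02847) ≈ 3.2615°.

3.3°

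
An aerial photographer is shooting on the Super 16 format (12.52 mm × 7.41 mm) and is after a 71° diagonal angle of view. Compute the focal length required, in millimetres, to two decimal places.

10.20 mm

Sensor diagonal = √(12.52² + 7.41²) = √211.6585 ≈ 14.5485 mm.
From α = 2·arctan(d/2f) we get f = d / (2·tan(α/2)).
With d = 14.5485 mm and α/2 = 35.5°, tan(α/2) ≈ 0.71329, so f ≈ 14.5485 / 1.42659 ≈ 10.1981 mm.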